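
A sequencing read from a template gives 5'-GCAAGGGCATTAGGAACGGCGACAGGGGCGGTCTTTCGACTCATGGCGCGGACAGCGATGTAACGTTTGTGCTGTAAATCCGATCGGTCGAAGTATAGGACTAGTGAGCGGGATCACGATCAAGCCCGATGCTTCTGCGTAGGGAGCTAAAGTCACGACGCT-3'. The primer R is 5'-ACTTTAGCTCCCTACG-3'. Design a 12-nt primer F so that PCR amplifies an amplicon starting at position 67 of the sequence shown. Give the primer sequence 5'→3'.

5'-TTGTGCTGTAAA-3'

The reverse primer's reverse complement CGTAGGGAGCTAAAGT matches the template at positions 138–153; the product starts at position 67.
The forward primer is identical to the top strand over positions 67–78: TTGTGCTGTAAA.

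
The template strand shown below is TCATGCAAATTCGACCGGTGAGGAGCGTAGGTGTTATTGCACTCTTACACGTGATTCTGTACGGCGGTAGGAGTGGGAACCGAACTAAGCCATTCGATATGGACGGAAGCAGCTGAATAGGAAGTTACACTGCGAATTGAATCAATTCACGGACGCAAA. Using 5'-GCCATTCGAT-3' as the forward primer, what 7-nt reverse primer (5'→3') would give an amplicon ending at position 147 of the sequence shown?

5'-AATTGAT-3'

The forward primer binds at positions 89–98; the product's 3' end on the top strand is position 147.
The reverse primer anneals to the top strand over positions 141–147, i.e. to ATCAATT.
Its sequence written 5'→3' is the reverse complement: AATTGAT.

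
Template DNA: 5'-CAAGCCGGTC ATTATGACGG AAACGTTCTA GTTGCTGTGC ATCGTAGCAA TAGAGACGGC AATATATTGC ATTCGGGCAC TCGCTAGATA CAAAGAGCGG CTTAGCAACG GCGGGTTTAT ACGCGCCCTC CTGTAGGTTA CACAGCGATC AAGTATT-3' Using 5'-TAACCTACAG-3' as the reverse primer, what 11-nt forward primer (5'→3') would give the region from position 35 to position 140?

5'-CTGTGCATCGT-3'

The reverse primer's reverse complement CTGTAGGTTA matches the template at positions 131–140; the product starts at position 35.
The forward primer is identical to the top strand over positions 35–45: CTGTGCATCGT.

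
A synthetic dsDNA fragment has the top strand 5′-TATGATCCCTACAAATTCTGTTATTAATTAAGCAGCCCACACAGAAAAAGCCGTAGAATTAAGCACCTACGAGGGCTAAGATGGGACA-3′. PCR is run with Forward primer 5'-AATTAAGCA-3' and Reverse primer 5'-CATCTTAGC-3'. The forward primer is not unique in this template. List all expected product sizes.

The forward primer AATTAAGCA matches the top strand at positions 26–34, 57–65.
The reverse primer's reverse complement is GCTAAGATG, matching at positions 75–83.
Each forward site pairs with the reverse site to give a product ending at position 83: sizes 58, 27 bp.

58 bp, 27 bp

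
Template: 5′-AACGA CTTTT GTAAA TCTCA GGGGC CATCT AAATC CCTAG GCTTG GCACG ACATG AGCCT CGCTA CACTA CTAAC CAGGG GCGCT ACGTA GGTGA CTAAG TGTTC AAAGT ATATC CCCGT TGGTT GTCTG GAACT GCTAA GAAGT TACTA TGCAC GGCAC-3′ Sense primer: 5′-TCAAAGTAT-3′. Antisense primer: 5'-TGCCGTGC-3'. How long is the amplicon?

The forward primer matches the template at positions 104–112.
Taking the reverse complement of TGCCGTGC gives GCACGGCA, found at positions 152–159 on the template; the primer anneals here to the top strand with its 3' end pointing upstream.
The product runs from position 104 to position 159, so its length is 159 − 104 + 1 = 56 bp.

56 bp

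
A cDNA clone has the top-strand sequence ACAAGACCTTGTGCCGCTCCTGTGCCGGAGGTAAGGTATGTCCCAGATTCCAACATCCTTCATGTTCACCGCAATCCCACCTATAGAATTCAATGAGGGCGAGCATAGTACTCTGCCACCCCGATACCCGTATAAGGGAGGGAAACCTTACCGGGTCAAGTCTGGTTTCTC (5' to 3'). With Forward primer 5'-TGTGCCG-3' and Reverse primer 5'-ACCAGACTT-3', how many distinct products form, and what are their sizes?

Two products: 157 bp, 146 bp

The forward primer TGTGCCG matches the top strand at positions 10–16, 21–27.
The reverse primer's reverse complement is AAGTCTGGT, matching at positions 158–166.
Each forward site pairs with the reverse site to give a product ending at position 166: sizes 157, 146 bp.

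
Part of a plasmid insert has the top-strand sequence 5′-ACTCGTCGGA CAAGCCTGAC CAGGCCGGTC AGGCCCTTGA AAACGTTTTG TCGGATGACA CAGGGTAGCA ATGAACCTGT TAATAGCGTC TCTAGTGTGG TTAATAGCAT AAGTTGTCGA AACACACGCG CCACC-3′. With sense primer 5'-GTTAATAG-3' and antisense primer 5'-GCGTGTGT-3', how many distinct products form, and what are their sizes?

Two products: 51 bp, 30 bp

The forward primer GTTAATAG matches the top strand at positions 79–86, 100–107.
The reverse primer's reverse complement is ACACACGC, matching at positions 122–129.
Each forward site pairs with the reverse site to give a product ending at position 129: sizes 51, 30 bp.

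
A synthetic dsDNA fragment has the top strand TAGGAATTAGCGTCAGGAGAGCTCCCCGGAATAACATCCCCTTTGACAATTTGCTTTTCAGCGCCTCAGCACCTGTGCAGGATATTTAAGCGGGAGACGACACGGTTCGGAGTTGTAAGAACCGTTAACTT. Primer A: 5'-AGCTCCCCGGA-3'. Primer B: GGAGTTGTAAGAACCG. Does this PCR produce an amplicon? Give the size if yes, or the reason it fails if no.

Primer A (AGCTCCCCGGA) matches the top strand at positions 20–30 (3' end points downstream).
Primer B (GGAGTTGTAAGAACCG) also matches the top strand directly, at positions 109–124 — its reverse complement CGGTTCTTACAACTCC is not present.
Both primers anneal to the bottom strand with 3' ends pointing the same way, so neither can prime synthesis back toward the other.

No product — both primers anneal to the same strand and extend in the same direction.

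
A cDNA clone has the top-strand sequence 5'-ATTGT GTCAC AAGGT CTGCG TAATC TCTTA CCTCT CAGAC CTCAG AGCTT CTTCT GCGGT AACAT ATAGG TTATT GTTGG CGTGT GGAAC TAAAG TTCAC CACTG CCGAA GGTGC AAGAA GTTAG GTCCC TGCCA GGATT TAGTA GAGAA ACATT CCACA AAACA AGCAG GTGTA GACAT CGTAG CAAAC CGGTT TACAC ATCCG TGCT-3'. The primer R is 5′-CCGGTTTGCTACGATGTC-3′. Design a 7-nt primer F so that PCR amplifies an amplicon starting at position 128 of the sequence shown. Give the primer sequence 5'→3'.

The reverse primer's reverse complement GACATCGTAGCAAACCGG matches the template at positions 176–193; the product starts at position 128.
The forward primer is identical to the top strand over positions 128–134: CCCTGCC.

5'-CCCTGCC-3'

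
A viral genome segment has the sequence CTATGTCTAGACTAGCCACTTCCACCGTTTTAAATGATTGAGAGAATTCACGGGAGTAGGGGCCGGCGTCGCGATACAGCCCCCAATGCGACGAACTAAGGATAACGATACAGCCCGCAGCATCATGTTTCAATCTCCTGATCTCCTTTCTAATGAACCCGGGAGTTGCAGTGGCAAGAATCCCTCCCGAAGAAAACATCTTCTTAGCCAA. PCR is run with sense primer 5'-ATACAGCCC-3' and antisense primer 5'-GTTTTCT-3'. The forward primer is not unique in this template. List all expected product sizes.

124 bp, 90 bp

The forward primer ATACAGCCC matches the top strand at positions 74–82, 108–116.
The reverse primer's reverse complement is AGAAAAC, matching at positions 191–197.
Each forward site pairs with the reverse site to give a product ending at position 197: sizes 124, 90 bp.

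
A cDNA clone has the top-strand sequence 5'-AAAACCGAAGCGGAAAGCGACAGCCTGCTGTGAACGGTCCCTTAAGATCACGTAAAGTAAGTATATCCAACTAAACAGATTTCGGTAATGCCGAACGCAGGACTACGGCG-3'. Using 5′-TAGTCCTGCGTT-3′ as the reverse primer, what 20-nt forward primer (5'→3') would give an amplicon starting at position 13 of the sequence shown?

The reverse primer's reverse complement AACGCAGGACTA matches the template at positions 94–105; the product starts at position 13.
The forward primer is identical to the top strand over positions 13–32: GAAAGCGACAGCCTGCTGTG.

5'-GAAAGCGACAGCCTGCTGTG-3'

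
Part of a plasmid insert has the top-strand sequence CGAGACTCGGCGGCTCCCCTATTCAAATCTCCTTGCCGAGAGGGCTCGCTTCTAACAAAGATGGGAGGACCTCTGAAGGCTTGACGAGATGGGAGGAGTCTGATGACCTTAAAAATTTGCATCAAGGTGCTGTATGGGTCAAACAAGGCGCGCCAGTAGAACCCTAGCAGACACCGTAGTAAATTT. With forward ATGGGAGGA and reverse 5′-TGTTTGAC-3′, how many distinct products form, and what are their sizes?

Two products: 85 bp, 57 bp

The forward primer ATGGGAGGA matches the top strand at positions 61–69, 89–97.
The reverse primer's reverse complement is GTCAAACA, matching at positions 138–145.
Each forward site pairs with the reverse site to give a product ending at position 145: sizes 85, 57 bp.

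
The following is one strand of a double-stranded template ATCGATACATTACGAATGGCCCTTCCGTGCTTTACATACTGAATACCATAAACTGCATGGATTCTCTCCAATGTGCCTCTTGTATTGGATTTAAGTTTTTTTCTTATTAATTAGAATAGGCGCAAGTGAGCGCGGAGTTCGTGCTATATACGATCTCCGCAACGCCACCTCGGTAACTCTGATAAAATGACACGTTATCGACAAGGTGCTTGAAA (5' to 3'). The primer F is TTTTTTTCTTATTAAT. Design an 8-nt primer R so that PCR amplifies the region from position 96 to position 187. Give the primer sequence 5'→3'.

5'-TTTTATCA-3'

The product's 3' end on the top strand is position 187.
The reverse primer anneals to the top strand over positions 180–187, i.e. to TGATAAAA.
Its sequence written 5'→3' is the reverse complement: TTTTATCA.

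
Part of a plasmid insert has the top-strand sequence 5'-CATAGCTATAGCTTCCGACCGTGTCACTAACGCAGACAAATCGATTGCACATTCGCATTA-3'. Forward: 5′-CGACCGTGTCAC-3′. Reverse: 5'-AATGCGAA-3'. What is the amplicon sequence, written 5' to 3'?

The forward primer matches the template at positions 16–27.
The reverse primer's reverse complement is TTCGCATT, which matches the template at positions 52–59.
The product is the template from position 16 through 59 (44 bp).

5'-CGACCGTGTCACTAACGCAGACAAATCGATTGCACATTCGCATT-3'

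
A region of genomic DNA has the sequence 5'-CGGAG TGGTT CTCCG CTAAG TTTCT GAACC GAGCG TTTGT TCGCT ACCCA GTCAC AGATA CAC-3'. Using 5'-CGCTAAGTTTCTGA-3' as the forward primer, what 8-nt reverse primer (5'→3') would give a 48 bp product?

5'-GTATCTGT-3'

The forward primer binds at positions 14–27, so a 48 bp product ends at position 14 + 48 − 1 = 61.
The reverse primer anneals to the top strand over positions 54–61, i.e. to ACAGATAC.
Its sequence written 5'→3' is the reverse complement: GTATCTGT.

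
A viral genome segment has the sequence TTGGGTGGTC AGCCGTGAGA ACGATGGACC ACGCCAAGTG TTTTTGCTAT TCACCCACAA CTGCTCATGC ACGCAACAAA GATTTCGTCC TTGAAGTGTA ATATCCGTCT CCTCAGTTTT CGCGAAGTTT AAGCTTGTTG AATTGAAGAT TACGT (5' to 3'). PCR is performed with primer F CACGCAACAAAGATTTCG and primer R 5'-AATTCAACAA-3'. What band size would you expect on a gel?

75 bp

Scanning the template, CACGCAACAAAGATTTCG occurs at positions 70–87; this primer anneals to the bottom strand there with its 3' end pointing downstream.
The reverse primer's reverse complement is TTGTTGAATT, which matches the template at positions 135–144.
Product length = (reverse-primer end) − (forward-primer start) + 1 = 144 − 70 + 1 = 75 bp.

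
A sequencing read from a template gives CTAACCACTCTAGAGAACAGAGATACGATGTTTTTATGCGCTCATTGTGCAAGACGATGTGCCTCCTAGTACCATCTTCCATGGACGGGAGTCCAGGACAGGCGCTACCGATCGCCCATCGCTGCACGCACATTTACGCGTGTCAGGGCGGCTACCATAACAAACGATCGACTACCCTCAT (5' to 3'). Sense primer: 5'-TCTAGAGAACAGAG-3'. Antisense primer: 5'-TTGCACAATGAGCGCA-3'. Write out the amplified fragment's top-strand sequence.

Forward primer TCTAGAGAACAGAG is found on the top strand at positions 9–22.
Taking the reverse complement of TTGCACAATGAGCGCA gives TGCGCTCATTGTGCAA, found at positions 37–52 on the template; the primer anneals here to the top strand with its 3' end pointing upstream.
The product is the template from position 9 through 52 (44 bp).

5'-TCTAGAGAACAGAGATACGATGTTTTTATGCGCTCATTGTGCAA-3'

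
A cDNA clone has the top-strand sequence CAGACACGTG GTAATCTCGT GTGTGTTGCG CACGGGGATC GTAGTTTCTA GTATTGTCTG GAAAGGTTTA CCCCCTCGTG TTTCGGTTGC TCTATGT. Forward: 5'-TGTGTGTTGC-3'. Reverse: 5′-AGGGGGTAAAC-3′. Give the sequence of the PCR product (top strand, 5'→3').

The forward primer matches the template at positions 20–29.
Taking the reverse complement of AGGGGGTAAAC gives GTTTACCCCCT, found at positions 66–76 on the template; the primer anneals here to the top strand with its 3' end pointing upstream.
The product is the template from position 20 through 76 (57 bp).

5'-TGTGTGTTGCGCACGGGGATCGTAGTTTCTAGTATTGTCTGGAAAGGTTTACCCCCT-3'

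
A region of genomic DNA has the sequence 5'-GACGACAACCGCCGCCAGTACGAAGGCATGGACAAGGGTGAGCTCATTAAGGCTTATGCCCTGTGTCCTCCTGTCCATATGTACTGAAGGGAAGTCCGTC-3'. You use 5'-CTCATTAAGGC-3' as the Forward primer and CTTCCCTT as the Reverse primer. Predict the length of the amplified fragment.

Forward primer CTCATTAAGGC is found on the top strand at positions 43–53.
The reverse primer's reverse complement is AAGGGAAG, which matches the template at positions 87–94.
Product length = (reverse-primer end) − (forward-primer start) + 1 = 94 − 43 + 1 = 52 bp.

52 bp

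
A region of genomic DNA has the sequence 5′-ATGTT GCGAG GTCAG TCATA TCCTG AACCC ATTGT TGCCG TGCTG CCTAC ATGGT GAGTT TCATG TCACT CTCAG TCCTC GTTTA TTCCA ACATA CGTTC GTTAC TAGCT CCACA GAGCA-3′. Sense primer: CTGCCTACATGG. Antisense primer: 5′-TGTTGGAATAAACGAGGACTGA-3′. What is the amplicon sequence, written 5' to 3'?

5'-CTGCCTACATGGTGAGTTTCATGTCACTCTCAGTCCTCGTTTATTCCAACA-3'

Forward primer CTGCCTACATGG is found on the top strand at positions 43–54.
The reverse primer's reverse complement is TCAGTCCTCGTTTATTCCAACA, which matches the template at positions 72–93.
The product is the template from position 43 through 93 (51 bp).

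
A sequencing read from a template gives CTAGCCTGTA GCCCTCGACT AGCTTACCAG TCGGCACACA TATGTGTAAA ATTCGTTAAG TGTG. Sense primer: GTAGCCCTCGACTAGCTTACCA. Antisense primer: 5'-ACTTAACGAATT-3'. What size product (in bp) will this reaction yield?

54 bp

The forward primer matches the template at positions 8–29.
The reverse primer's reverse complement is AATTCGTTAAGT, which matches the template at positions 50–61.
Amplicon spans positions 8–61: 54 bp.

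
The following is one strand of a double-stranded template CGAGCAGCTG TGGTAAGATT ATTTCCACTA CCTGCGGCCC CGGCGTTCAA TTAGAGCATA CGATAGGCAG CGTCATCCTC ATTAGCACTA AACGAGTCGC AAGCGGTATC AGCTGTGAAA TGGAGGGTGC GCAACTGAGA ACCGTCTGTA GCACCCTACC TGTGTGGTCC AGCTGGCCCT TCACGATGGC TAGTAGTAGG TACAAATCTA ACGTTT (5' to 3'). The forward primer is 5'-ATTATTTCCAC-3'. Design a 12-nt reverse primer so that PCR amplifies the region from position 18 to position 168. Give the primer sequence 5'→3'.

The product's 3' end on the top strand is position 168.
The reverse primer anneals to the top strand over positions 157–168, i.e. to TACCTGTGTGGT.
Its sequence written 5'→3' is the reverse complement: ACCACACAGGTA.

5'-ACCACACAGGTA-3'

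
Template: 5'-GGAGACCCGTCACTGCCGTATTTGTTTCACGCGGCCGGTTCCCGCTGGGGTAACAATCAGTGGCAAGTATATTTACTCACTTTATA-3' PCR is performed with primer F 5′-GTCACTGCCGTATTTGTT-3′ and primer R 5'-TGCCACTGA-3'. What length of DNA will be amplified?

57 bp

The forward primer matches the template at positions 9–26.
Taking the reverse complement of TGCCACTGA gives TCAGTGGCA, found at positions 57–65 on the template; the primer anneals here to the top strand with its 3' end pointing upstream.
The product runs from position 9 to position 65, so its length is 65 − 9 + 1 = 57 bp.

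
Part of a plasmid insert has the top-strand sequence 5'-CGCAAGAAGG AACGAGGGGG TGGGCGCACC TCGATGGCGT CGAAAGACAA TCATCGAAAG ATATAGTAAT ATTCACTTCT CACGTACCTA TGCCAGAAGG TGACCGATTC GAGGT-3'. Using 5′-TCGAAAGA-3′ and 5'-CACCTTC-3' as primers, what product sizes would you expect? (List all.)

63 bp, 49 bp

The forward primer TCGAAAGA matches the top strand at positions 40–47, 54–61.
The reverse primer's reverse complement is GAAGGTG, matching at positions 96–102.
Each forward site pairs with the reverse site to give a product ending at position 102: sizes 63, 49 bp.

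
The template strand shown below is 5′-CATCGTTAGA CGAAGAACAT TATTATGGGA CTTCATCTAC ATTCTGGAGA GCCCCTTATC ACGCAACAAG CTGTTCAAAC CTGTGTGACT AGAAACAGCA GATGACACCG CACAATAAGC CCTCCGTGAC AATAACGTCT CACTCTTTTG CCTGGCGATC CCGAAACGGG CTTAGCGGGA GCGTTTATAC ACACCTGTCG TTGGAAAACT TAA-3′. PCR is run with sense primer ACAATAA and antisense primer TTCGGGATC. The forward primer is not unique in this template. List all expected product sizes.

54 bp, 37 bp

The forward primer ACAATAA matches the top strand at positions 112–118, 129–135.
The reverse primer's reverse complement is GATCCCGAA, matching at positions 157–165.
Each forward site pairs with the reverse site to give a product ending at position 165: sizes 54, 37 bp.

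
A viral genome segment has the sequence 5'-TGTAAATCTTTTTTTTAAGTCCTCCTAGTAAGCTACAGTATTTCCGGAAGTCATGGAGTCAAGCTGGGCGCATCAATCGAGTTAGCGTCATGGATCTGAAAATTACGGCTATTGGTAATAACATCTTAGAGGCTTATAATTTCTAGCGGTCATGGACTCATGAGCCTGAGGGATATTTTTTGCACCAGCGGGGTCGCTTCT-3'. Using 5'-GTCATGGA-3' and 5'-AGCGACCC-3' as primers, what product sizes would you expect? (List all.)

The forward primer GTCATGGA matches the top strand at positions 50–57, 87–94, 149–156.
The reverse primer's reverse complement is GGGTCGCT, matching at positions 191–198.
Each forward site pairs with the reverse site to give a product ending at position 198: sizes 149, 112, 50 bp.

149 bp, 112 bp, 50 bp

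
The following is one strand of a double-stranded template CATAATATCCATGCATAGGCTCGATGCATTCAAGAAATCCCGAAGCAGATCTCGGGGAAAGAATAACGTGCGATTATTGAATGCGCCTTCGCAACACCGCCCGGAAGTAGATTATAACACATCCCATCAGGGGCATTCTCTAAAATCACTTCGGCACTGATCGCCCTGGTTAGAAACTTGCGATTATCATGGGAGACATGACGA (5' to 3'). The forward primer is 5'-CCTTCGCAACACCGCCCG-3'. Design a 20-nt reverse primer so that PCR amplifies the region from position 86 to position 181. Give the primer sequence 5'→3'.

The product's 3' end on the top strand is position 181.
The reverse primer anneals to the top strand over positions 162–181, i.e. to CGCCCTGGTTAGAAACTTGC.
Its sequence written 5'→3' is the reverse complement: GCAAGTTTCTAACCAGGGCG.

5'-GCAAGTTTCTAACCAGGGCG-3'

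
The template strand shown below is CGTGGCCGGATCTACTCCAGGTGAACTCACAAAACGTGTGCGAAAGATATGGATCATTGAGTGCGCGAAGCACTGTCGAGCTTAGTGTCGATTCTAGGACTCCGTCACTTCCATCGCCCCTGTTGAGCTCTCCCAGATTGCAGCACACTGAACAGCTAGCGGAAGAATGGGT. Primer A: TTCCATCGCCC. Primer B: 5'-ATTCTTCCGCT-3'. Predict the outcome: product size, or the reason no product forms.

Yes — a 60 bp product.

Primer A (TTCCATCGCCC) matches the top strand at positions 109–119; it acts as a forward primer.
Primer B's reverse complement is AGCGGAAGAAT, matching the top strand at positions 158–168; it acts as a reverse primer.
The 3' ends face each other across positions 109–168, giving a 60 bp product.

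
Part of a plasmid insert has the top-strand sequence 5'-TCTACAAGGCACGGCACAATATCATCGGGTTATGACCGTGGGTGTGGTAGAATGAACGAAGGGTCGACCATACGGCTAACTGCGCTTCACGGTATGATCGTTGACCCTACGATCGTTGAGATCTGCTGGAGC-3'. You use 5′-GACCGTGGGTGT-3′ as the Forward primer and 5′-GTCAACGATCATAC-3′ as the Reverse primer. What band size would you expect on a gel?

Forward primer GACCGTGGGTGT is found on the top strand at positions 34–45.
The reverse primer's reverse complement is GTATGATCGTTGAC, which matches the template at positions 92–105.
Product length = (reverse-primer end) − (forward-primer start) + 1 = 105 − 34 + 1 = 72 bp.

72 bp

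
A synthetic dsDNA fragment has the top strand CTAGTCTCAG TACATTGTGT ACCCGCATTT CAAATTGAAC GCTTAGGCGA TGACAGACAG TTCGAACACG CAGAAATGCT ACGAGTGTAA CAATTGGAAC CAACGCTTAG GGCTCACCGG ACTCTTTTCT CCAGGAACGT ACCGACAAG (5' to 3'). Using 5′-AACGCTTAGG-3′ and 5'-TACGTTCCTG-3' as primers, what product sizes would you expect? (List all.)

The forward primer AACGCTTAGG matches the top strand at positions 38–47, 102–111.
The reverse primer's reverse complement is CAGGAACGTA, matching at positions 132–141.
Each forward site pairs with the reverse site to give a product ending at position 141: sizes 104, 40 bp.

104 bp, 40 bp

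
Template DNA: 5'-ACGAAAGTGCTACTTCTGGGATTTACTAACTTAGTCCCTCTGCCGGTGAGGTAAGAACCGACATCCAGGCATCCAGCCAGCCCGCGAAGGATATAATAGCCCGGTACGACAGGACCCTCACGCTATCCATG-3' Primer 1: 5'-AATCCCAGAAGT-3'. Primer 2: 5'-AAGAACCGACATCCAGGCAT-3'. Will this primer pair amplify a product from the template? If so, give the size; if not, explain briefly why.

No product — the primers' 3' ends point away from each other.

Primer 1 (AATCCCAGAAGT) has reverse complement ACTTCTGGGATT, which matches the top strand at positions 12–23; primer 1 anneals to the top strand there with its 3' end pointing upstream toward position 12.
Primer 2 (AAGAACCGACATCCAGGCAT) matches the top strand directly at positions 53–72; it anneals to the bottom strand with its 3' end pointing downstream toward position 72.
The 3' ends diverge (primer 1 extends toward position 1, primer 2 toward position 131), so the primers never converge on a shared product.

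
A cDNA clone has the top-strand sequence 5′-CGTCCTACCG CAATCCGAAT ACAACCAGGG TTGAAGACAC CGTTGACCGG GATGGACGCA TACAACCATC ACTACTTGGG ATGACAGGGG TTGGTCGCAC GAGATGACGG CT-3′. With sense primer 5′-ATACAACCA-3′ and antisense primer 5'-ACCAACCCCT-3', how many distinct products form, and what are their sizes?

The forward primer ATACAACCA matches the top strand at positions 19–27, 60–68.
The reverse primer's reverse complement is AGGGGTTGGT, matching at positions 86–95.
Each forward site pairs with the reverse site to give a product ending at position 95: sizes 77, 36 bp.

Two products: 77 bp, 36 bp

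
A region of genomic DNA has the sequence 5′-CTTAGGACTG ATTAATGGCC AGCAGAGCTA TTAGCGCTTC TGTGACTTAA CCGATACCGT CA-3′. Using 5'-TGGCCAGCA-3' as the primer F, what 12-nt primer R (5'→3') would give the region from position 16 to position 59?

5'-CGGTATCGGTTA-3'

The product's 3' end on the top strand is position 59.
The reverse primer anneals to the top strand over positions 48–59, i.e. to TAACCGATACCG.
Its sequence written 5'→3' is the reverse complement: CGGTATCGGTTA.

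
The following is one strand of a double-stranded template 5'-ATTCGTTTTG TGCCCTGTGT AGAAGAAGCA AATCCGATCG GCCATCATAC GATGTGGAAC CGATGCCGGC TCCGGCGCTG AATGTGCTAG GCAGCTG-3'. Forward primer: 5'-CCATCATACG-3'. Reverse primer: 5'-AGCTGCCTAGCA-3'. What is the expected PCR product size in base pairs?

55 bp

The forward primer matches the template at positions 42–51.
Reverse complement of the reverse primer: TGCTAGGCAGCT. This occurs on the top strand at positions 85–96.
Product length = (reverse-primer end) − (forward-primer start) + 1 = 96 − 42 + 1 = 55 bp.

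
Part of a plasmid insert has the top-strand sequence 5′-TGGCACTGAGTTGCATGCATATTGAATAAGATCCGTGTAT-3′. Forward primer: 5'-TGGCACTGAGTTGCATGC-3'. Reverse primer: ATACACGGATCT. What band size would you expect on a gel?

40 bp

Forward primer TGGCACTGAGTTGCATGC is found on the top strand at positions 1–18.
Reverse complement of the reverse primer: AGATCCGTGTAT. This occurs on the top strand at positions 29–40.
Amplicon spans positions 1–40: 40 bp.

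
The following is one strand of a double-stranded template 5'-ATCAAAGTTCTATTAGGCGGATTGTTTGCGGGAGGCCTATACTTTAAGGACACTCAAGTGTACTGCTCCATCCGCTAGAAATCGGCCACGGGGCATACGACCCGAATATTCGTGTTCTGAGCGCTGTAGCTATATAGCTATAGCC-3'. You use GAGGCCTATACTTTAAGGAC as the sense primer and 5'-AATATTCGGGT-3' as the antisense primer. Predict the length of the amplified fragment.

79 bp

Scanning the template, GAGGCCTATACTTTAAGGAC occurs at positions 32–51; this primer anneals to the bottom strand there with its 3' end pointing downstream.
The reverse primer's reverse complement is ACCCGAATATT, which matches the template at positions 100–110.
The product runs from position 32 to position 110, so its length is 110 − 32 + 1 = 79 bp.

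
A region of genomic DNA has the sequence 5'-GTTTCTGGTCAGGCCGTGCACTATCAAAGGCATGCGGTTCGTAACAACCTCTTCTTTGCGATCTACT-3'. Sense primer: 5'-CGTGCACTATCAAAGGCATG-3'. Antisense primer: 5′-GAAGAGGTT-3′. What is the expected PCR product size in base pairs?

Forward primer CGTGCACTATCAAAGGCATG is found on the top strand at positions 15–34.
The reverse primer's reverse complement is AACCTCTTC, which matches the template at positions 46–54.
Amplicon spans positions 15–54: 40 bp.

40 bp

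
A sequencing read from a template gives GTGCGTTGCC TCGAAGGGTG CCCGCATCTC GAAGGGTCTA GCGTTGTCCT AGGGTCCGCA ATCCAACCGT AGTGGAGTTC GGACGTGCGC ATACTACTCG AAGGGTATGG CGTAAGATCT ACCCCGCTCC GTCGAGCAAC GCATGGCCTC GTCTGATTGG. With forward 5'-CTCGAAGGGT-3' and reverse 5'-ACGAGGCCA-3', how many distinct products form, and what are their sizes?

The forward primer CTCGAAGGGT matches the top strand at positions 10–19, 28–37, 97–106.
The reverse primer's reverse complement is TGGCCTCGT, matching at positions 144–152.
Each forward site pairs with the reverse site to give a product ending at position 152: sizes 143, 125, 56 bp.

Three products: 143 bp, 125 bp, 56 bp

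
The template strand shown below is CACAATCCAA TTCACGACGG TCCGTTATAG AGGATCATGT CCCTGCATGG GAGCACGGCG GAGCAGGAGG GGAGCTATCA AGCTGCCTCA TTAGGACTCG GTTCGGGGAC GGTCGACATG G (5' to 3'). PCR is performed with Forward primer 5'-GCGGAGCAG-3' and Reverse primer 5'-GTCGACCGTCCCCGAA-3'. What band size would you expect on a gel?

60 bp

Scanning the template, GCGGAGCAG occurs at positions 58–66; this primer anneals to the bottom strand there with its 3' end pointing downstream.
The reverse primer's reverse complement is TTCGGGGACGGTCGAC, which matches the template at positions 102–117.
Product length = (reverse-primer end) − (forward-primer start) + 1 = 117 − 58 + 1 = 60 bp.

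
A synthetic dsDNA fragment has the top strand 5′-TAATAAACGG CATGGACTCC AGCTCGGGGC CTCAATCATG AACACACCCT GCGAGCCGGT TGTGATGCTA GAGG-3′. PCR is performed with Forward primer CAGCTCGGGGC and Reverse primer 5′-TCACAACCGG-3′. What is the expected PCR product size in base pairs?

46 bp

Forward primer CAGCTCGGGGC is found on the top strand at positions 20–30.
Reverse complement of the reverse primer: CCGGTTGTGA. This occurs on the top strand at positions 56–65.
Amplicon spans positions 20–65: 46 bp.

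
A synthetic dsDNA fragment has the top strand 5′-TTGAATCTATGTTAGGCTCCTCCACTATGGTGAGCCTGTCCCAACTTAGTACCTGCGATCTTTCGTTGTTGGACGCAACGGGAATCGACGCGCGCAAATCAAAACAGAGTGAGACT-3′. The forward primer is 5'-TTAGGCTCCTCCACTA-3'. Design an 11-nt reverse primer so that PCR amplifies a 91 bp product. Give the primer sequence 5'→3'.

5'-TTGATTTGCGC-3'

The forward primer binds at positions 12–27, so a 91 bp product ends at position 12 + 91 − 1 = 102.
The reverse primer anneals to the top strand over positions 92–102, i.e. to GCGCAAATCAA.
Its sequence written 5'→3' is the reverse complement: TTGATTTGCGC.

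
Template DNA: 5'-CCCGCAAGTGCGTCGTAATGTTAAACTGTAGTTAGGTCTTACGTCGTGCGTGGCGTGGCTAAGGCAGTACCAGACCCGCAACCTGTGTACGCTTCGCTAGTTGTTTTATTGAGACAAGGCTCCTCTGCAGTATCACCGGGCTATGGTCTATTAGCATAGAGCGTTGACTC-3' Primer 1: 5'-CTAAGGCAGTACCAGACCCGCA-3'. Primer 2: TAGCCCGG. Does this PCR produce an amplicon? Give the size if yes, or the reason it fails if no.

Yes — an 85 bp product.

Primer 1 (CTAAGGCAGTACCAGACCCGCA) matches the top strand at positions 59–80; it acts as a forward primer.
Primer 2's reverse complement is CCGGGCTA, matching the top strand at positions 136–143; it acts as a reverse primer.
The 3' ends face each other across positions 59–143, giving an 85 bp product.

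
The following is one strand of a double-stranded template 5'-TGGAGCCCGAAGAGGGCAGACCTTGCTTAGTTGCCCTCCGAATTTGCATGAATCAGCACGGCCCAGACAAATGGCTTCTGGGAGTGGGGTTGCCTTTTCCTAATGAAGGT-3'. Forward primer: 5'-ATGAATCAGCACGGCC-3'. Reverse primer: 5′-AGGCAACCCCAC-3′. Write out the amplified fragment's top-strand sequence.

The forward primer matches the template at positions 48–63.
Reverse complement of the reverse primer: GTGGGGTTGCCT. This occurs on the top strand at positions 84–95.
The product is the template from position 48 through 95 (48 bp).

5'-ATGAATCAGCACGGCCCAGACAAATGGCTTCTGGGAGTGGGGTTGCCT-3'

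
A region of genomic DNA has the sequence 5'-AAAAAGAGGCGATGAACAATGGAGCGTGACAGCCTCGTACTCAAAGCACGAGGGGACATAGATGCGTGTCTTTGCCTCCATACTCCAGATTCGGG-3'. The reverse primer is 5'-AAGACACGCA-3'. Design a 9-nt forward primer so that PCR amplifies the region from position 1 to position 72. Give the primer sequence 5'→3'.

The reverse primer's reverse complement TGCGTGTCTT matches the template at positions 63–72; the product starts at position 1.
The forward primer is identical to the top strand over positions 1–9: AAAAAGAGG.

5'-AAAAAGAGG-3'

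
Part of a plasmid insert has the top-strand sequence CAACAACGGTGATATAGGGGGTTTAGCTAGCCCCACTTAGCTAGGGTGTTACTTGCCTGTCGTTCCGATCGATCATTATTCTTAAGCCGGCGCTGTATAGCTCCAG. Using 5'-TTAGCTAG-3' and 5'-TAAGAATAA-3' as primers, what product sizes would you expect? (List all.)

62 bp, 48 bp

The forward primer TTAGCTAG matches the top strand at positions 23–30, 37–44.
The reverse primer's reverse complement is TTATTCTTA, matching at positions 76–84.
Each forward site pairs with the reverse site to give a product ending at position 84: sizes 62, 48 bp.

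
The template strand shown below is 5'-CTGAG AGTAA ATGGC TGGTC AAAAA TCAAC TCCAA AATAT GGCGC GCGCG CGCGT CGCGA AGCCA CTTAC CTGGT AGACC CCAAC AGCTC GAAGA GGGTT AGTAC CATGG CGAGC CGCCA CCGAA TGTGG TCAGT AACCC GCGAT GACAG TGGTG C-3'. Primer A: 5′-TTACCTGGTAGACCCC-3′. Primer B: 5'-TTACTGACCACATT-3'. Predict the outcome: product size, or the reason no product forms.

Primer A (TTACCTGGTAGACCCC) matches the top strand at positions 67–82; it acts as a forward primer.
Primer B's reverse complement is AATGTGGTCAGTAA, matching the top strand at positions 124–137; it acts as a reverse primer.
The 3' ends face each other across positions 67–137, giving a 71 bp product.

Yes — a 71 bp product.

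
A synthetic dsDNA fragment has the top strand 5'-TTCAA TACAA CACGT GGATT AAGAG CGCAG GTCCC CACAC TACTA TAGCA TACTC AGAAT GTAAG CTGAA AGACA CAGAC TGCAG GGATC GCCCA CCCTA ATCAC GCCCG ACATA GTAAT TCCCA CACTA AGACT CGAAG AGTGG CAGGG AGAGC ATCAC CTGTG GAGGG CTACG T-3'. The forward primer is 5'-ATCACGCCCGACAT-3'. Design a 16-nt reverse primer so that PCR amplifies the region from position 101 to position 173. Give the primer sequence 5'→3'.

5'-TAGCCCTCCACAGGTG-3'

The product's 3' end on the top strand is position 173.
The reverse primer anneals to the top strand over positions 158–173, i.e. to CACCTGTGGAGGGCTA.
Its sequence written 5'→3' is the reverse complement: TAGCCCTCCACAGGTG.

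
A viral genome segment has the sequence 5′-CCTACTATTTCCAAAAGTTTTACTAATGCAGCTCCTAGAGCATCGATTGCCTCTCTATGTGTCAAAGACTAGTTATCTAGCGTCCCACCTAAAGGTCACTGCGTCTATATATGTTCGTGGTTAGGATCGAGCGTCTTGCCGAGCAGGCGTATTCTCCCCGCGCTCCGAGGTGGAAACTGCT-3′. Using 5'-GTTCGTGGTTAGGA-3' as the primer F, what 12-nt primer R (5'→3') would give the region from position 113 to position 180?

The product's 3' end on the top strand is position 180.
The reverse primer anneals to the top strand over positions 169–180, i.e. to GGTGGAAACTGC.
Its sequence written 5'→3' is the reverse complement: GCAGTTTCCACC.

5'-GCAGTTTCCACC-3'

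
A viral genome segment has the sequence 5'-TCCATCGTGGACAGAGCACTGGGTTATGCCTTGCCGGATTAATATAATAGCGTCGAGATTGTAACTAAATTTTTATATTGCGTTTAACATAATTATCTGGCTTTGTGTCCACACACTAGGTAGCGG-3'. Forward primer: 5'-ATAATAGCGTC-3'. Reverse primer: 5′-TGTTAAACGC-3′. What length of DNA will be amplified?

46 bp

The forward primer matches the template at positions 44–54.
The reverse primer's reverse complement is GCGTTTAACA, which matches the template at positions 80–89.
Amplicon spans positions 44–89: 46 bp.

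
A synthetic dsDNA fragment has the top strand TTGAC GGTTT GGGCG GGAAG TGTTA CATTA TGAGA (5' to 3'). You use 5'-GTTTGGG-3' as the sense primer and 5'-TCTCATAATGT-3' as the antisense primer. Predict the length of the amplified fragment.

Scanning the template, GTTTGGG occurs at positions 7–13; this primer anneals to the bottom strand there with its 3' end pointing downstream.
The reverse primer's reverse complement is ACATTATGAGA, which matches the template at positions 25–35.
Product length = (reverse-primer end) − (forward-primer start) + 1 = 35 − 7 + 1 = 29 bp.

29 bp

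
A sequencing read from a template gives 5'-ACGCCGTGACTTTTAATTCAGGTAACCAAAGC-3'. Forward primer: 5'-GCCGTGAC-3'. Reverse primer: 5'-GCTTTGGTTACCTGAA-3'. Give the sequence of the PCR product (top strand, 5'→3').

Scanning the template, GCCGTGAC occurs at positions 3–10; this primer anneals to the bottom strand there with its 3' end pointing downstream.
The reverse primer's reverse complement is TTCAGGTAACCAAAGC, which matches the template at positions 17–32.
The product is the template from position 3 through 32 (30 bp).

5'-GCCGTGACTTTTAATTCAGGTAACCAAAGC-3'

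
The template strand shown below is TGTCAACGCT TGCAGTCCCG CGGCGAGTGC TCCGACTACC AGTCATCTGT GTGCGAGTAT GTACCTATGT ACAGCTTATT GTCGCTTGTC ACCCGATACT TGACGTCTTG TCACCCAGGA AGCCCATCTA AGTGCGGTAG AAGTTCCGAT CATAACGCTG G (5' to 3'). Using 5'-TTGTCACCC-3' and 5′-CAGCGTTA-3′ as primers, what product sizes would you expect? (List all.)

75 bp, 53 bp

The forward primer TTGTCACCC matches the top strand at positions 86–94, 108–116.
The reverse primer's reverse complement is TAACGCTG, matching at positions 153–160.
Each forward site pairs with the reverse site to give a product ending at position 160: sizes 75, 53 bp.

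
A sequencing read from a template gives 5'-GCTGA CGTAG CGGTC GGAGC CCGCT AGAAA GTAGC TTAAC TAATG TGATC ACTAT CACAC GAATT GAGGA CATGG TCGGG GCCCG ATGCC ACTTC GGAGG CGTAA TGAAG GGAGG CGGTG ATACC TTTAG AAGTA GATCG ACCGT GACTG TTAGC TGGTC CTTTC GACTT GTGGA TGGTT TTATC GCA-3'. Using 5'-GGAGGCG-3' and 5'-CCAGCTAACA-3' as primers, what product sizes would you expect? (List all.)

63 bp, 48 bp

The forward primer GGAGGCG matches the top strand at positions 96–102, 111–117.
The reverse primer's reverse complement is TGTTAGCTGG, matching at positions 149–158.
Each forward site pairs with the reverse site to give a product ending at position 158: sizes 63, 48 bp.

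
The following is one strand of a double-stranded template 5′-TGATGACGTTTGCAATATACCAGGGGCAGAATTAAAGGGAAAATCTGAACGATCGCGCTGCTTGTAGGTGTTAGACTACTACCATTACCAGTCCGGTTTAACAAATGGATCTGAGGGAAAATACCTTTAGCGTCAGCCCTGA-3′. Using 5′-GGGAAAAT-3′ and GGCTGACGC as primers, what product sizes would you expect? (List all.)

The forward primer GGGAAAAT matches the top strand at positions 37–44, 115–122.
The reverse primer's reverse complement is GCGTCAGCC, matching at positions 130–138.
Each forward site pairs with the reverse site to give a product ending at position 138: sizes 102, 24 bp.

102 bp, 24 bp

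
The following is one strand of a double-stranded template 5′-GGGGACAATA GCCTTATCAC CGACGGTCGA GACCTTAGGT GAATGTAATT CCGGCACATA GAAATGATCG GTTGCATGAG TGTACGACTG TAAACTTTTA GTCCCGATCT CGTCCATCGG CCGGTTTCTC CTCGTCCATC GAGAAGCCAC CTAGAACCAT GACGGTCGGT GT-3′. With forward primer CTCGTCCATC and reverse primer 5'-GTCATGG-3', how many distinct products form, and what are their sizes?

The forward primer CTCGTCCATC matches the top strand at positions 109–118, 131–140.
The reverse primer's reverse complement is CCATGAC, matching at positions 157–163.
Each forward site pairs with the reverse site to give a product ending at position 163: sizes 55, 33 bp.

Two products: 55 bp, 33 bp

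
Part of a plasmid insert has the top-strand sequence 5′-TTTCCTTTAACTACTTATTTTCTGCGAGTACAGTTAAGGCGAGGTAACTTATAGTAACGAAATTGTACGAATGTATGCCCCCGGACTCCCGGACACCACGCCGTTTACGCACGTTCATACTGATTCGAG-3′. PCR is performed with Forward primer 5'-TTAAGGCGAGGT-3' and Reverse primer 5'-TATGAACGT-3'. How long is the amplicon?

Forward primer TTAAGGCGAGGT is found on the top strand at positions 34–45.
Reverse complement of the reverse primer: ACGTTCATA. This occurs on the top strand at positions 111–119.
Product length = (reverse-primer end) − (forward-primer start) + 1 = 119 − 34 + 1 = 86 bp.

86 bp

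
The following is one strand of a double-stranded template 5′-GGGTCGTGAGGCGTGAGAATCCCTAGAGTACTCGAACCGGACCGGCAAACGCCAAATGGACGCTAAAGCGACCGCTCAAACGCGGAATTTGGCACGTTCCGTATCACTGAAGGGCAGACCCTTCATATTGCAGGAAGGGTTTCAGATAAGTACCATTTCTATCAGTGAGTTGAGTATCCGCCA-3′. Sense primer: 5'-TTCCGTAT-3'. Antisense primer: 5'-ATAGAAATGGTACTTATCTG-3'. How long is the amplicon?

66 bp

Forward primer TTCCGTAT is found on the top strand at positions 97–104.
Reverse complement of the reverse primer: CAGATAAGTACCATTTCTAT. This occurs on the top strand at positions 143–162.
Product length = (reverse-primer end) − (forward-primer start) + 1 = 162 − 97 + 1 = 66 bp.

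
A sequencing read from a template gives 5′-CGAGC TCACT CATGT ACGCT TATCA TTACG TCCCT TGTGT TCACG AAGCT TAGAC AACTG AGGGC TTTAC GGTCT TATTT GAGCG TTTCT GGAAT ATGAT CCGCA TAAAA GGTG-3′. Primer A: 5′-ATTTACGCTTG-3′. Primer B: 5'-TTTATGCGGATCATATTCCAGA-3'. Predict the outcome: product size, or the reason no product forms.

Primer A (ATTTACGCTTG) does not match the top strand, and its reverse complement CAAGCGTAAAT does not match either.
With no annealing site for primer A, no amplification occurs.

No product — primer A has no binding site in the template.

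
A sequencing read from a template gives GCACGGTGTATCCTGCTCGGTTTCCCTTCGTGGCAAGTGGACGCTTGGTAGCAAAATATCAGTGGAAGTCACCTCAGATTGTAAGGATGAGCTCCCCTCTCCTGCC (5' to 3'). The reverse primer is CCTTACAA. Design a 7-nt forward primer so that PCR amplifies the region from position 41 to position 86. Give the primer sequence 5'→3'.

The reverse primer's reverse complement TTGTAAGG matches the template at positions 79–86; the product starts at position 41.
The forward primer is identical to the top strand over positions 41–47: ACGCTTG.

5'-ACGCTTG-3'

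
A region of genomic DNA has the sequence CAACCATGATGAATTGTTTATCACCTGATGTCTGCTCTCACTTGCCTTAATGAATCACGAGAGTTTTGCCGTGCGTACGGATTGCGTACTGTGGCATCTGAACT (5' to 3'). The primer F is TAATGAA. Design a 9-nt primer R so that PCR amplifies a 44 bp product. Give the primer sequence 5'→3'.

The forward primer binds at positions 48–54, so a 44 bp product ends at position 48 + 44 − 1 = 91.
The reverse primer anneals to the top strand over positions 83–91, i.e. to TGCGTACTG.
Its sequence written 5'→3' is the reverse complement: CAGTACGCA.

5'-CAGTACGCA-3'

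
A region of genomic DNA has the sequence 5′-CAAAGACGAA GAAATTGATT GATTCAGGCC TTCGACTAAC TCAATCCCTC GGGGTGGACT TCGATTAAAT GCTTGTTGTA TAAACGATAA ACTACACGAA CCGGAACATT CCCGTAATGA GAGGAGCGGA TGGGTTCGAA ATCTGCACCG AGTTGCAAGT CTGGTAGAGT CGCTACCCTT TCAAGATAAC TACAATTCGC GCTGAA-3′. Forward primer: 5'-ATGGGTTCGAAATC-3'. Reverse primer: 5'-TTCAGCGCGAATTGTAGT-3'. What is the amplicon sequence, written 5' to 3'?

Forward primer ATGGGTTCGAAATC is found on the top strand at positions 130–143.
The reverse primer's reverse complement is ACTACAATTCGCGCTGAA, which matches the template at positions 189–206.
The product is the template from position 130 through 206 (77 bp).

5'-ATGGGTTCGAAATCTGCACCGAGTTGCAAGTCTGGTAGAGTCGCTACCCTTTCAAGATAACTACAATTCGCGCTGAA-3'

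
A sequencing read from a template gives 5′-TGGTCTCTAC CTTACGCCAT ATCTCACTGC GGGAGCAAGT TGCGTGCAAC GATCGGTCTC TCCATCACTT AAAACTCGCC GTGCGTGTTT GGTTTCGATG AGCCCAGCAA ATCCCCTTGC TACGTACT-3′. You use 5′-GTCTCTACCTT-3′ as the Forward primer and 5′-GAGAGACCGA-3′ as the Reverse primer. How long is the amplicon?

Forward primer GTCTCTACCTT is found on the top strand at positions 3–13.
Taking the reverse complement of GAGAGACCGA gives TCGGTCTCTC, found at positions 53–62 on the template; the primer anneals here to the top strand with its 3' end pointing upstream.
Product length = (reverse-primer end) − (forward-primer start) + 1 = 62 − 3 + 1 = 60 bp.

60 bp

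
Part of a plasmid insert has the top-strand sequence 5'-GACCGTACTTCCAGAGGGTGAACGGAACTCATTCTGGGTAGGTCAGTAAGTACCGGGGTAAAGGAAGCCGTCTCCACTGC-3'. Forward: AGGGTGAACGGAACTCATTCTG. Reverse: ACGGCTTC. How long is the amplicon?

Scanning the template, AGGGTGAACGGAACTCATTCTG occurs at positions 15–36; this primer anneals to the bottom strand there with its 3' end pointing downstream.
Taking the reverse complement of ACGGCTTC gives GAAGCCGT, found at positions 64–71 on the template; the primer anneals here to the top strand with its 3' end pointing upstream.
Amplicon spans positions 15–71: 57 bp.

57 bp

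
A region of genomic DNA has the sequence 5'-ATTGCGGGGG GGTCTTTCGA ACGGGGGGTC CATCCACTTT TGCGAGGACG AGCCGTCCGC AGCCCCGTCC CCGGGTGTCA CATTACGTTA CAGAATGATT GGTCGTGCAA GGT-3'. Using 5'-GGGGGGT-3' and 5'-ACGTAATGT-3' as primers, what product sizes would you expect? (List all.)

The forward primer GGGGGGT matches the top strand at positions 7–13, 23–29.
The reverse primer's reverse complement is ACATTACGT, matching at positions 80–88.
Each forward site pairs with the reverse site to give a product ending at position 88: sizes 82, 66 bp.

82 bp, 66 bp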